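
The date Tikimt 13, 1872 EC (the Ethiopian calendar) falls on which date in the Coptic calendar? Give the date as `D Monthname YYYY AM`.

Julian Day Number of the source date = 2407646.
Converting JDN 2407646 to the Coptic calendar gives 13 Paopi 1596 AM.

13 Paopi 1596 AM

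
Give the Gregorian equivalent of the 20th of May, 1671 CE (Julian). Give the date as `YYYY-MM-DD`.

At this point the Julian calendar is 10 days behind the Gregorian.
20 May 1671 Julian + 10 days → 30 May 1671 Gregorian.

1671-05-30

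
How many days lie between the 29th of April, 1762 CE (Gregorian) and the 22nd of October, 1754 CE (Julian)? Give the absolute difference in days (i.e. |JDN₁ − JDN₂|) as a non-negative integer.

First date → JDN 2364736; second date → JDN 2362001.
The interval is |2364736 − 2362001| = 2735 days.

2735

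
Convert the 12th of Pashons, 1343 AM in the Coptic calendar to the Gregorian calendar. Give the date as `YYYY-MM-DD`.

1627-05-17

Julian Day Number of the source date = 2315446.
Converting JDN 2315446 to the Gregorian calendar gives 17 May 1627 CE.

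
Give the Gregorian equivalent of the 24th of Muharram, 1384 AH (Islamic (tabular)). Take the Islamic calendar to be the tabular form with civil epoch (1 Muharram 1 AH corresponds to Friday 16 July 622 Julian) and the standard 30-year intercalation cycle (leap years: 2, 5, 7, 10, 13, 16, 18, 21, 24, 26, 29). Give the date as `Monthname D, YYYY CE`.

Both dates share Julian Day Number 2438552; in the Gregorian calendar that is 5 June 1964 CE.

June 5, 1964 CE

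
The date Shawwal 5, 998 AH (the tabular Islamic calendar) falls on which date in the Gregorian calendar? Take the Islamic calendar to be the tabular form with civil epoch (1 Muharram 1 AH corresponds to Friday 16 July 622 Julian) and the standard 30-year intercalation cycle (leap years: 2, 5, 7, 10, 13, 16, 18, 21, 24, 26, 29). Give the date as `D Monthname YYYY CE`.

7 August 1590 CE

Julian Day Number of the source date = 2302014.
Converting JDN 2302014 to the Gregorian calendar gives 7 August 1590 CE.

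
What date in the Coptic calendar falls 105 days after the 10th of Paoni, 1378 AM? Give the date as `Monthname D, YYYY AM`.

JDN of the 10th of Paoni, 1378 AM = 2328258.
2328258 + 105 = 2328363.
JDN 2328363 in the Coptic calendar is Thout 20, 1379 AM.

Thout 20, 1379 AM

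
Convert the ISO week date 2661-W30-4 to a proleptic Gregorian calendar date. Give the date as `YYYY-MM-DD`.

ISO week 1 of 2661 is the week containing the first Thursday of 2661.
Week 30, day 4 (Thursday) lands on 2661-07-25.

2661-07-25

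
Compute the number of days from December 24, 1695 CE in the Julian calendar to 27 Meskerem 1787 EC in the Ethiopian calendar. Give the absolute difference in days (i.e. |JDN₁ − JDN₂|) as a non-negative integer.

First date → JDN 2340514; second date → JDN 2376583.
The interval is |2340514 − 2376583| = 36069 days.

36069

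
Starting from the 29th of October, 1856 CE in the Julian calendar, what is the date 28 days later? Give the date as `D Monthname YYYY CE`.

26 November 1856 CE

Counting 28 days forward from JDN 2399264 reaches JDN 2399292, which is 26 November 1856 CE.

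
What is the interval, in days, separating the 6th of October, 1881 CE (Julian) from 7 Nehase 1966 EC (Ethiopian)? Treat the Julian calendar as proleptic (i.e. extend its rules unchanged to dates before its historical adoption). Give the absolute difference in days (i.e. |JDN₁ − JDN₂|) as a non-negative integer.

JDN of the first date = 2408372.
JDN of the second date = 2442273.
|2442273 − 2408372| = 33901.

33901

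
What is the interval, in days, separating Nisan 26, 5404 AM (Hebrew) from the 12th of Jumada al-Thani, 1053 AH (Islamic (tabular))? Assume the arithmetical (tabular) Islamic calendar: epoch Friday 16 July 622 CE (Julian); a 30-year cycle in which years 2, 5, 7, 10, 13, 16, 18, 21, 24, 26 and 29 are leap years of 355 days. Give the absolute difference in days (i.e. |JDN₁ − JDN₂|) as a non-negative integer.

248

First date → JDN 2321641; second date → JDN 2321393.
The interval is |2321641 − 2321393| = 248 days.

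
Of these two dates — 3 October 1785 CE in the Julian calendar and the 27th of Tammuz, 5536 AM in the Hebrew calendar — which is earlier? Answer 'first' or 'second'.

second

Converting both to JDN: 2373305 vs 2369926; the smaller is the second.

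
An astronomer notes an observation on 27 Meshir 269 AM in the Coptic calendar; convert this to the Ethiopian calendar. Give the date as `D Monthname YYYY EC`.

The source date corresponds to 23 February 553 in the proleptic Gregorian calendar (JDN 1923093).
That day falls on 27 Yekatit 545 EC in the Ethiopian calendar.

27 Yekatit 545 EC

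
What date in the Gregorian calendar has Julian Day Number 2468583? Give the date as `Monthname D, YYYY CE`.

August 25, 2046 CE

Counting from JDN 2299161 = 15 Oct 1582 gives an offset of 169422 days.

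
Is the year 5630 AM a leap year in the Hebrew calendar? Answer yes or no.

Hebrew year 5630 is year 6 of its 19-year Metonic cycle; leap years are at positions 3, 6, 8, 11, 14, 17, 19, so it is a leap year (13 months).

yes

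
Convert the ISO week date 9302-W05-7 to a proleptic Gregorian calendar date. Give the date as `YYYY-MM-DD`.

9302-02-05

ISO week 1 of 9302 is the week containing the first Thursday of 9302.
Week 5, day 7 (Sunday) lands on 9302-02-05.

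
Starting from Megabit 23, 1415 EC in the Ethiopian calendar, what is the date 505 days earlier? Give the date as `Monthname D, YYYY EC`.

Hidar 3, 1414 EC

JDN of Megabit 23, 1415 EC = 2240886.
2240886 − 505 = 2240381.
JDN 2240381 in the Ethiopian calendar is Hidar 3, 1414 EC.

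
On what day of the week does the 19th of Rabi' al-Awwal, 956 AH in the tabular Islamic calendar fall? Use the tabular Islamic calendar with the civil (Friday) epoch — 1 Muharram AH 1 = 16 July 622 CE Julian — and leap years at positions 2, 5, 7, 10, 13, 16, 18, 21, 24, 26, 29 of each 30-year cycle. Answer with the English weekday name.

In the proleptic Gregorian calendar this is 27 April 1549 (JDN 2286937).
JDN 2286937 mod 7 = 2, and JDN 0 was a Monday, so this is a Wednesday.

Wednesday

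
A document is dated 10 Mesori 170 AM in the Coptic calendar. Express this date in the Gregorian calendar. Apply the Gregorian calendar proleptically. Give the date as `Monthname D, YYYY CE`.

Both dates share Julian Day Number 1887096; in the Gregorian calendar that is 4 August 454 CE.

August 4, 454 CE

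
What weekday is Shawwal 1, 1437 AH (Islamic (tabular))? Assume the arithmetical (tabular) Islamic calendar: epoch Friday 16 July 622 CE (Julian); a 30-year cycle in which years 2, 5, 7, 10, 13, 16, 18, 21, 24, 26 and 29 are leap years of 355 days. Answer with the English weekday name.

This is JDN 2457577 (7 July 2016 Gregorian).
Since JDN mod 7 = 3 (0 = Monday), the day is Thursday.

Thursday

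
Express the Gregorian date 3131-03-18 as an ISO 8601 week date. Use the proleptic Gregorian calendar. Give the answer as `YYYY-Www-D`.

3131-W12-3

The weekday is Wednesday (ISO weekday 3).
That Wednesday belongs to ISO week 12 of ISO year 3131.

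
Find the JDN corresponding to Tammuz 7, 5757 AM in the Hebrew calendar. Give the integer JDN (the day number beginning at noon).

In the Gregorian calendar the same day is 12 July 1997.
JDN 2400001 is 17 November 1858 CE (Gregorian), MJD 0; the target day is +50641 days from there, so JDN = 2450642.

2450642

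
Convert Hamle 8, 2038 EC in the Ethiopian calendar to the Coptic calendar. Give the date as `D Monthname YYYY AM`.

8 Epip 1762 AM

The source date corresponds to 15 July 2046 in the Gregorian calendar (JDN 2468542).
That day falls on 8 Epip 1762 AM in the Coptic calendar.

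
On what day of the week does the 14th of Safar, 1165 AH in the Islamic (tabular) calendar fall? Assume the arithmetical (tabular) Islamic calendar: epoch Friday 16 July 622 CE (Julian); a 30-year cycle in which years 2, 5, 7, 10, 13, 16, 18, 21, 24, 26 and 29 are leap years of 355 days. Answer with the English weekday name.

Sunday

In the Gregorian calendar this is 2 January 1752 (JDN 2360966).
Since JDN mod 7 = 6 (0 = Monday), the day is Sunday.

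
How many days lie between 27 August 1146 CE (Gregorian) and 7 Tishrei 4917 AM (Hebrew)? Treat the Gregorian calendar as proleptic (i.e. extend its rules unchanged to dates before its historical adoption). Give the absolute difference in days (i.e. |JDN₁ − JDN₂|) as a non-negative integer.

First date → JDN 2139866; second date → JDN 2143553.
The interval is |2139866 − 2143553| = 3687 days.

3687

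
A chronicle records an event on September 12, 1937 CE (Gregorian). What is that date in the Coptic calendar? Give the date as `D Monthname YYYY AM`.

Both dates share Julian Day Number 2428789; in the Coptic calendar that is 2 Thout 1654 AM.

2 Thout 1654 AM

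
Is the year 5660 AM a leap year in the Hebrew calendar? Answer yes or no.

Hebrew year 5660 is year 17 of its 19-year Metonic cycle; leap years are at positions 3, 6, 8, 11, 14, 17, 19, so it is a leap year (13 months).

yes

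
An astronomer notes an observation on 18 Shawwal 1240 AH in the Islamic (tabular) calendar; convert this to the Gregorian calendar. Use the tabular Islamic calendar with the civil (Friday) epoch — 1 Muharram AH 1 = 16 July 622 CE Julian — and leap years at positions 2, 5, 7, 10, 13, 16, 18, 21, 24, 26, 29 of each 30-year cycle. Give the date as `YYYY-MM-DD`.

1825-06-05

Julian Day Number of the source date = 2387783.
Converting JDN 2387783 to the Gregorian calendar gives 5 June 1825 CE.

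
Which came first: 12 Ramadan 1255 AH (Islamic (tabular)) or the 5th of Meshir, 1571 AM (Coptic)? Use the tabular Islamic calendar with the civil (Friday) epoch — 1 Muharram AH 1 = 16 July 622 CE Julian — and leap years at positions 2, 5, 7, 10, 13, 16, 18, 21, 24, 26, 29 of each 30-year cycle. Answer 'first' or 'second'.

First date → JDN 2393063; second date → JDN 2398626.
JDN 2393063 < JDN 2398626, so the first date is earlier.

first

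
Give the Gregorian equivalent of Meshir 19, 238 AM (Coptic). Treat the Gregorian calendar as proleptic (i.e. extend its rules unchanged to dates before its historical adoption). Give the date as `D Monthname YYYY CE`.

15 February 522 CE

Both dates share Julian Day Number 1911762; in the Gregorian calendar that is 15 February 522 CE.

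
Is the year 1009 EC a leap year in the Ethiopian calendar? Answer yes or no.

1009 mod 4 = 1; in the Ethiopian calendar a year is leap when year mod 4 = 3, so it is a common year.

no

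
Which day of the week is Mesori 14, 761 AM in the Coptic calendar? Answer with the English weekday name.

In the proleptic Gregorian calendar this is 13 August 1045 (JDN 2102963).
Since JDN mod 7 = 2 (0 = Monday), the day is Wednesday.

Wednesday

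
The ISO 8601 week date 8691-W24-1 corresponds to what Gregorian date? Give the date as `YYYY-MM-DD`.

ISO week 1 of 8691 is the week containing the first Thursday of 8691.
Week 24, day 1 (Monday) lands on 8691-06-08.

8691-06-08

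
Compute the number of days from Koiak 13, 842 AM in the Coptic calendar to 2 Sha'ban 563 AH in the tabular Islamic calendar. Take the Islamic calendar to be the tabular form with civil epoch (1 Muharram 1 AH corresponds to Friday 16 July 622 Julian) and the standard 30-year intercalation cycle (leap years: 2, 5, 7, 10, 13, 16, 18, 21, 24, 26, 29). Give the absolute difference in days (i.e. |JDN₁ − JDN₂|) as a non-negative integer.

JDN of the first date = 2132307.
JDN of the second date = 2147802.
|2147802 − 2132307| = 15495.

15495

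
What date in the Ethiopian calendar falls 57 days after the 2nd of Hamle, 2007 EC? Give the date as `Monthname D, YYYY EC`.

Counting 57 days forward from JDN 2457213 reaches JDN 2457270, which is Nehase 29, 2007 EC.

Nehase 29, 2007 EC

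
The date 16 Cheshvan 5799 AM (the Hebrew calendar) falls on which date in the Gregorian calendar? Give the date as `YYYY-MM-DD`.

2038-11-14

Both dates share Julian Day Number 2465742; in the Gregorian calendar that is 14 November 2038 CE.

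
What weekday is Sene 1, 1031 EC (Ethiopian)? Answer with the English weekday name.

Saturday

Equivalently 1 June 1039 Gregorian, JDN 2100698.
2100698 ≡ 5 (mod 7); counting from Monday = 0 gives Saturday.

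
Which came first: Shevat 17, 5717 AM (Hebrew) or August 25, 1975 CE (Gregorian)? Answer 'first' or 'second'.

first

Converting both to JDN: 2435858 vs 2442650; the smaller is the first.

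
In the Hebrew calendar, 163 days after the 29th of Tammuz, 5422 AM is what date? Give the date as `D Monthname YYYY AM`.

16 Tevet 5423 AM

JDN of the 29th of Tammuz, 5422 AM = 2328290.
2328290 + 163 = 2328453.
JDN 2328453 in the Hebrew calendar is 16 Tevet 5423 AM.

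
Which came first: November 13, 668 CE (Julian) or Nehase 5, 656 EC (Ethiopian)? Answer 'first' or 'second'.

Converting both to JDN: 1965362 vs 1963794; the smaller is the second.

second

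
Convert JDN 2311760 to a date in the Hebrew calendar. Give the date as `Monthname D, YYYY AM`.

Nisan 8, 5377 AM

The Gregorian equivalent of JDN 2311760 is 13 April 1617.
In the Hebrew calendar that day is Nisan 8, 5377 AM.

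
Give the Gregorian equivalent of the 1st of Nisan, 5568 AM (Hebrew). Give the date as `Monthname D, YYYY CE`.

March 29, 1808 CE

Julian Day Number of the source date = 2381506.
Converting JDN 2381506 to the Gregorian calendar gives 29 March 1808 CE.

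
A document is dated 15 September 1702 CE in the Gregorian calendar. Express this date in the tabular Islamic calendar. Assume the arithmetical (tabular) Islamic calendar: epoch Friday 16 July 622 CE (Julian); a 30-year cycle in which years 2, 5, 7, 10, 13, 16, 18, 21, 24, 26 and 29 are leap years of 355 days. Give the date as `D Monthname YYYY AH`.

22 Rabi' al-Thani 1114 AH

Both dates share Julian Day Number 2342960; in the tabular Islamic calendar that is 22 Rabi' al-Thani 1114 AH.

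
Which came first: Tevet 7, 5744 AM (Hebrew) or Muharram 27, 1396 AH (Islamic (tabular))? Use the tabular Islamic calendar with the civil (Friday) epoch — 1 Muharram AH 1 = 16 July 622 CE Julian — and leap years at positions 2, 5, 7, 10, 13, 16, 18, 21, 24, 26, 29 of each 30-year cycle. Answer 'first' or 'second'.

Converting both to JDN: 2445682 vs 2442807; the smaller is the second.

second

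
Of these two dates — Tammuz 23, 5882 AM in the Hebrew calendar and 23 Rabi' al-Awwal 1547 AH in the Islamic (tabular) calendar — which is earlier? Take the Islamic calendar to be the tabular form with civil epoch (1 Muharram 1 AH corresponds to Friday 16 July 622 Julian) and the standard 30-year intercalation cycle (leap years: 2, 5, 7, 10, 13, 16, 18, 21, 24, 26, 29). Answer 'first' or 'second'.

Converting both to JDN: 2496312 vs 2496372; the smaller is the first.

first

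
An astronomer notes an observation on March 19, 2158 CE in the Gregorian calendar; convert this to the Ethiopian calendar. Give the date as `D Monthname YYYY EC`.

9 Megabit 2150 EC

Julian Day Number of the source date = 2509331.
Converting JDN 2509331 to the Ethiopian calendar gives 9 Megabit 2150 EC.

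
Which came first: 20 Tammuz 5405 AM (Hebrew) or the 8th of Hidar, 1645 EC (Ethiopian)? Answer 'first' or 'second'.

First date → JDN 2322079; second date → JDN 2324759.
JDN 2322079 < JDN 2324759, so the first date is earlier.

first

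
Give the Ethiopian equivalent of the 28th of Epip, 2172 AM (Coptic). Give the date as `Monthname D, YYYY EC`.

Hamle 28, 2448 EC

Julian Day Number of the source date = 2618315.
Converting JDN 2618315 to the Ethiopian calendar gives 28 Hamle 2448 EC.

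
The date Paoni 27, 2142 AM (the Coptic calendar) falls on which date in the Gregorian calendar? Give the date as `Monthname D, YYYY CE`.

July 7, 2426 CE

Both dates share Julian Day Number 2607326; in the Gregorian calendar that is 7 July 2426 CE.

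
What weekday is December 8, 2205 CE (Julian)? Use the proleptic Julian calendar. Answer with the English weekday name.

Equivalently 23 December 2205 Gregorian, JDN 2526776.
2526776 ≡ 0 (mod 7); counting from Monday = 0 gives Monday.

Monday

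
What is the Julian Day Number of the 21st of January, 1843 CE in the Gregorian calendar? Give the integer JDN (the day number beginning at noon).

JDN 2451545 is 1 January 2000 CE (Gregorian); the target day is −57323 days from there, so JDN = 2394222.

2394222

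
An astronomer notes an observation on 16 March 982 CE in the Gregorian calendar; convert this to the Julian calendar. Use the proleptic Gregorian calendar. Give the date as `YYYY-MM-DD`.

At this point the Julian calendar is 5 days behind the Gregorian.
16 March 982 Gregorian − 5 days → 11 March 982 Julian.

0982-03-11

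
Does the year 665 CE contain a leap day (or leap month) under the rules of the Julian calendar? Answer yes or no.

665 mod 4 = 1, so it is a common year in the Julian calendar.

no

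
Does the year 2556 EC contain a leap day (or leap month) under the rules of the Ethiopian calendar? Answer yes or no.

no

2556 mod 4 = 0; in the Ethiopian calendar a year is leap when year mod 4 = 3, so it is a common year.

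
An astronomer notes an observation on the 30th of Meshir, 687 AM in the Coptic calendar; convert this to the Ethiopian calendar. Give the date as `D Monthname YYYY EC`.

30 Yekatit 963 EC

Julian Day Number of the source date = 2075770.
Converting JDN 2075770 to the Ethiopian calendar gives 30 Yekatit 963 EC.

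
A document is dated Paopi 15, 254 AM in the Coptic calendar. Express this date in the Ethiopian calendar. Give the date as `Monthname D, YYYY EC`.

The source date corresponds to 14 October 537 in the proleptic Gregorian calendar (JDN 1917482).
That day falls on 15 Tikimt 530 EC in the Ethiopian calendar.

Tikimt 15, 530 EC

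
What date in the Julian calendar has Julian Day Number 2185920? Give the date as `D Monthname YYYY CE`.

The proleptic Gregorian equivalent of JDN 2185920 is 28 September 1272.
In the Julian calendar that day is 21 September 1272 CE.

21 September 1272 CE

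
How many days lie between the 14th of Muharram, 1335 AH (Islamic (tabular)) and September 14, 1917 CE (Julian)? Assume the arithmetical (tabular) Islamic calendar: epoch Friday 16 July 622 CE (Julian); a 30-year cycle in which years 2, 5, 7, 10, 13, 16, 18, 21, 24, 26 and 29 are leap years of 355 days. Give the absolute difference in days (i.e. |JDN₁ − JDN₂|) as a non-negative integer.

First date → JDN 2421178; second date → JDN 2421499.
The interval is |2421178 − 2421499| = 321 days.

321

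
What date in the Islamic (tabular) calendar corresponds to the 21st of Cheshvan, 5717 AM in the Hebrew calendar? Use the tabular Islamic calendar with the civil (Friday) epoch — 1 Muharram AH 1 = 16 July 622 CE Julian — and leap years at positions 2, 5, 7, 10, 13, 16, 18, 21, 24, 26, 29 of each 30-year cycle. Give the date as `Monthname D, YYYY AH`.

Rabi' al-Awwal 21, 1376 AH

Both dates share Julian Day Number 2435773; in the tabular Islamic calendar that is 21 Rabi' al-Awwal 1376 AH.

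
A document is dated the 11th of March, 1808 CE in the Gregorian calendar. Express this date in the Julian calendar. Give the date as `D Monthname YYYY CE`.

28 February 1808 CE

The Julian–Gregorian offset here is 12 days (Julian trailing).
11 March 1808 Gregorian − 12 days → 28 February 1808 Julian.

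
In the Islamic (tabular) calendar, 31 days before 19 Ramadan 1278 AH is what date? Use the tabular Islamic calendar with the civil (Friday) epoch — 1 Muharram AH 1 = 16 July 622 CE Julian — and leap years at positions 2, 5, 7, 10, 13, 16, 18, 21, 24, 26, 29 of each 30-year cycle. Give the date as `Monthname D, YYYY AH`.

JDN of 19 Ramadan 1278 AH = 2401220.
2401220 − 31 = 2401189.
JDN 2401189 in the tabular Islamic calendar is Sha'ban 17, 1278 AH.

Sha'ban 17, 1278 AH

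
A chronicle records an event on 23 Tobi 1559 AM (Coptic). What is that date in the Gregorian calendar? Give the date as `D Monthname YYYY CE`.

30 January 1843 CE

Both dates share Julian Day Number 2394231; in the Gregorian calendar that is 30 January 1843 CE.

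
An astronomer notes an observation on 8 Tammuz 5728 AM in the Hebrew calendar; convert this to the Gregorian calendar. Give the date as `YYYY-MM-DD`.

Both dates share Julian Day Number 2440042; in the Gregorian calendar that is 4 July 1968 CE.

1968-07-04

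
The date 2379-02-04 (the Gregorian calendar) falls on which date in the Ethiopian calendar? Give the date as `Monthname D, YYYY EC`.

Tir 24, 2371 EC

Julian Day Number of the source date = 2590006.
Converting JDN 2590006 to the Ethiopian calendar gives 24 Tir 2371 EC.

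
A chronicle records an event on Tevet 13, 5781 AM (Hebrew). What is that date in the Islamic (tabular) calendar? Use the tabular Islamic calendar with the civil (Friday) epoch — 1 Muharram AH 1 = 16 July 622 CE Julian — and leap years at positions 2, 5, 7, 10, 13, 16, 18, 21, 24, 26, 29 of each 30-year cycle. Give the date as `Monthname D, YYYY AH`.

Jumada al-Awwal 13, 1442 AH

Julian Day Number of the source date = 2459212.
Converting JDN 2459212 to the tabular Islamic calendar gives 13 Jumada al-Awwal 1442 AH.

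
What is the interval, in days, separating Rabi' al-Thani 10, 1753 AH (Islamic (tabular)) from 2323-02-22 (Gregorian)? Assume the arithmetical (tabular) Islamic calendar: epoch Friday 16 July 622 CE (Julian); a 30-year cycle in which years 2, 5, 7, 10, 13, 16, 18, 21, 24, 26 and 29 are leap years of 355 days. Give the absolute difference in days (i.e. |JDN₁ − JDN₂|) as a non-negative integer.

182

First date → JDN 2569388; second date → JDN 2569570.
The interval is |2569388 − 2569570| = 182 days.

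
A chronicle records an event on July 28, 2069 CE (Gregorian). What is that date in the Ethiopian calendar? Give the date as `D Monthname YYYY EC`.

Both dates share Julian Day Number 2476956; in the Ethiopian calendar that is 21 Hamle 2061 EC.

21 Hamle 2061 EC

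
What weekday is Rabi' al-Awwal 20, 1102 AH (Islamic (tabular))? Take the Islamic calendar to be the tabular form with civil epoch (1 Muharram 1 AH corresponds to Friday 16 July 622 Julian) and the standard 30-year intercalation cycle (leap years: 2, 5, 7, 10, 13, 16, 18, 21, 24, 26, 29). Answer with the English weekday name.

Friday

In the Gregorian calendar this is 22 December 1690 (JDN 2338676).
Since JDN mod 7 = 4 (0 = Monday), the day is Friday.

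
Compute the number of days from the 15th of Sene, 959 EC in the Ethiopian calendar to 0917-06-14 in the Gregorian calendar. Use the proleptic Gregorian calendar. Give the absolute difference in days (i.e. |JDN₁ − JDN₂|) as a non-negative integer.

JDN of the first date = 2074414.
JDN of the second date = 2056152.
|2056152 − 2074414| = 18262.

18262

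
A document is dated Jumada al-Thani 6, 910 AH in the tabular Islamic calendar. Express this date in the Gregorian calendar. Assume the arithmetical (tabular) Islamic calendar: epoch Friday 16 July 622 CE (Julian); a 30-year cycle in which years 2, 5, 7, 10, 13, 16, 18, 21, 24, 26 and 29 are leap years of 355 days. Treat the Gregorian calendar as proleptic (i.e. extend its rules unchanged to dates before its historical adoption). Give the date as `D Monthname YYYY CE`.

Both dates share Julian Day Number 2270712; in the Gregorian calendar that is 24 November 1504 CE.

24 November 1504 CE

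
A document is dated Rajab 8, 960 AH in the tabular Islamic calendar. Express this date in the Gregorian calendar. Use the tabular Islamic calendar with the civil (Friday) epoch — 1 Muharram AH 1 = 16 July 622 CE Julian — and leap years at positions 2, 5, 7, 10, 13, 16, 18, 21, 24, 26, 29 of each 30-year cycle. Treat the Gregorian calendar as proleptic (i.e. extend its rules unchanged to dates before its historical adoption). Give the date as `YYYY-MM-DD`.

Julian Day Number of the source date = 2288462.
Converting JDN 2288462 to the Gregorian calendar gives 30 June 1553 CE.

1553-06-30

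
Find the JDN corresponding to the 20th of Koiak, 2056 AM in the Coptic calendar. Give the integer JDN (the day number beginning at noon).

2575728

In the Gregorian calendar the same day is 2 January 2340.
JDN 2299161 is 15 October 1582 CE (Gregorian); the target day is +276567 days from there, so JDN = 2575728.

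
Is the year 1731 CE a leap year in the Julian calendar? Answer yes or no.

1731 mod 4 = 3, so it is a common year in the Julian calendar.

no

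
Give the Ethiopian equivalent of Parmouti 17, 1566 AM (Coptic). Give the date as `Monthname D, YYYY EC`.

Miyazya 17, 1842 EC

The source date corresponds to 24 April 1850 in the Gregorian calendar (JDN 2396872).
That day falls on 17 Miyazya 1842 EC in the Ethiopian calendar.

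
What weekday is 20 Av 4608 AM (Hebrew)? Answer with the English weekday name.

Equivalently 29 July 848 Gregorian, JDN 2030996.
Since JDN mod 7 = 2 (0 = Monday), the day is Wednesday.

Wednesday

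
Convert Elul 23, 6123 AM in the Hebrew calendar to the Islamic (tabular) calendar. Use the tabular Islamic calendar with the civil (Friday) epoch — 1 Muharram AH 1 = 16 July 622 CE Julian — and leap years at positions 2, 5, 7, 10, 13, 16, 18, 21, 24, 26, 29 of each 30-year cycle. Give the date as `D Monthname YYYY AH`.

22 Rajab 1795 AH

Both dates share Julian Day Number 2584372; in the tabular Islamic calendar that is 22 Rajab 1795 AH.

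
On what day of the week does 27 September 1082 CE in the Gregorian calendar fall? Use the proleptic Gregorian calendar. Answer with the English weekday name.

Wednesday

JDN 2116522 mod 7 = 2, and JDN 0 was a Monday, so this is a Wednesday.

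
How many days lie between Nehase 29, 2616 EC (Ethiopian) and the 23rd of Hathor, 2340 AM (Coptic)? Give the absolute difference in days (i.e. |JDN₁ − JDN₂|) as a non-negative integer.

276

JDN of the first date = 2679708.
JDN of the second date = 2679432.
|2679432 − 2679708| = 276.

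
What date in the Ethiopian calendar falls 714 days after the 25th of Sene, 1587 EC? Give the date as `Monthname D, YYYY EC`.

Sene 8, 1589 EC

The starting date is JDN 2303801; 2303801 + 714 = 2304515.
JDN 2304515 corresponds to Sene 8, 1589 EC.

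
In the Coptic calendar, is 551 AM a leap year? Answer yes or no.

551 mod 4 = 3; in the Coptic calendar a year is leap when year mod 4 = 3, so it is a leap year.

yes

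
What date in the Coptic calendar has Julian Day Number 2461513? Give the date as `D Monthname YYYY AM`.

The Gregorian equivalent of JDN 2461513 is 17 April 2027.
In the Coptic calendar that day is 9 Parmouti 1743 AM.

9 Parmouti 1743 AM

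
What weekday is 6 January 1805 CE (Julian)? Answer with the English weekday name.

This is JDN 2380340 (18 January 1805 Gregorian).
Since JDN mod 7 = 4 (0 = Monday), the day is Friday.

Friday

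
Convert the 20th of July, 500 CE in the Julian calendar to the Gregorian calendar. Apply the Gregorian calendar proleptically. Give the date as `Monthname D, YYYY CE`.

July 22, 500 CE

The Julian–Gregorian offset here is 2 days (Julian trailing).
20 July 500 Julian + 2 days → 22 July 500 Gregorian.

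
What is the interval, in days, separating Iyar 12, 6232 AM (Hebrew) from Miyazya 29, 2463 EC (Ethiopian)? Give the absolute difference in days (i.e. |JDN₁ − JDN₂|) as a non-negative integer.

376

JDN of the first date = 2624080.
JDN of the second date = 2623704.
|2623704 − 2624080| = 376.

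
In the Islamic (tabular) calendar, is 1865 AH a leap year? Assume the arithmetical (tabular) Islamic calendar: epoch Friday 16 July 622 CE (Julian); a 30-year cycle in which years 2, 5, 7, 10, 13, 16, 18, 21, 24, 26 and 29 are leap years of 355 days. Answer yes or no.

yes

Year 1865 AH is year 5 of its 30-year cycle; leap positions are 2, 5, 7, 10, 13, 16, 18, 21, 24, 26, 29, so it is a leap year (355 days).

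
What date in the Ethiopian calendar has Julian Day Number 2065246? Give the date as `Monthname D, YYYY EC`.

Ginbot 8, 934 EC

JDN 2065246 is 8 May 942 in the proleptic Gregorian calendar.
In the Ethiopian calendar that day is Ginbot 8, 934 EC.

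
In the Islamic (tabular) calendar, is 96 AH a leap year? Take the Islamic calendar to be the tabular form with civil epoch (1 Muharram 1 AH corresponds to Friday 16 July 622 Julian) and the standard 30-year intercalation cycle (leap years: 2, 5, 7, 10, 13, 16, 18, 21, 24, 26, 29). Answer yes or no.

Year 96 AH is year 6 of its 30-year cycle; leap positions are 2, 5, 7, 10, 13, 16, 18, 21, 24, 26, 29, so it is a common year (354 days).

no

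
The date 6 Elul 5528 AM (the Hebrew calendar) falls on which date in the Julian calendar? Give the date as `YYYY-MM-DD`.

Julian Day Number of the source date = 2367040.
Converting JDN 2367040 to the Julian calendar gives 8 August 1768 CE.

1768-08-08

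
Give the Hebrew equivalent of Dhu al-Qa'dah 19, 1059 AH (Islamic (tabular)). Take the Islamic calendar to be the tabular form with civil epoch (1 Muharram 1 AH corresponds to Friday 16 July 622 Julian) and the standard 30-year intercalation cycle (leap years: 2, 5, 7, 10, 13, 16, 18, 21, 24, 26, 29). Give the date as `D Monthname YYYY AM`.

The source date corresponds to 24 November 1649 in the Gregorian calendar (JDN 2323673).
That day falls on 20 Kislev 5410 AM in the Hebrew calendar.

20 Kislev 5410 AM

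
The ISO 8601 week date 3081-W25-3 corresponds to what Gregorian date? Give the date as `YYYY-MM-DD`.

3081-06-22

ISO week 1 of 3081 is the week containing the first Thursday of 3081.
Week 25, day 3 (Wednesday) lands on 3081-06-22.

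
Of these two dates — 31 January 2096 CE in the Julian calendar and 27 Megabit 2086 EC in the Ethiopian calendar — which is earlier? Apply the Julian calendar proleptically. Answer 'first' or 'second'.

Converting both to JDN: 2486652 vs 2485973; the smaller is the second.

second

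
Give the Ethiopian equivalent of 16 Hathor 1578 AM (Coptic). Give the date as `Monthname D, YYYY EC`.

Hidar 16, 1854 EC

Julian Day Number of the source date = 2401104.
Converting JDN 2401104 to the Ethiopian calendar gives 16 Hidar 1854 EC.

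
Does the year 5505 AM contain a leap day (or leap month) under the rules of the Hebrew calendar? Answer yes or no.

Hebrew year 5505 is year 14 of its 19-year Metonic cycle; leap years are at positions 3, 6, 8, 11, 14, 17, 19, so it is a leap year (13 months).

yes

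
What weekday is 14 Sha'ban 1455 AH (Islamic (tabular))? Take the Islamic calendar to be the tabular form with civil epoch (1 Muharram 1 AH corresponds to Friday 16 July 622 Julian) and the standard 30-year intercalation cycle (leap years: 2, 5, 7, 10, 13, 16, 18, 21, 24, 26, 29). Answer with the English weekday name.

This is JDN 2463909 (7 November 2033 Gregorian).
JDN 2463909 mod 7 = 0, and JDN 0 was a Monday, so this is a Monday.

Monday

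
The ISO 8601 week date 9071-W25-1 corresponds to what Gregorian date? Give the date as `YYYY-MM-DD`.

ISO week 1 of 9071 is the week containing the first Thursday of 9071.
Week 25, day 1 (Monday) lands on 9071-06-19.

9071-06-19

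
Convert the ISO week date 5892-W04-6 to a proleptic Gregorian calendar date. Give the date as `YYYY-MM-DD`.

ISO week 1 of 5892 is the week containing the first Thursday of 5892.
Week 4, day 6 (Saturday) lands on 5892-01-30.

5892-01-30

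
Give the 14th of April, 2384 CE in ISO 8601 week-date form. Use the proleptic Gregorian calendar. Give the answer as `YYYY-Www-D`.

The weekday is Saturday (ISO weekday 6).
That Saturday belongs to ISO week 15 of ISO year 2384.

2384-W15-6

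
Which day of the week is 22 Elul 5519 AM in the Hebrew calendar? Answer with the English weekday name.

Equivalently 14 September 1759 Gregorian, JDN 2363778.
JDN 2363778 mod 7 = 4, and JDN 0 was a Monday, so this is a Friday.

Friday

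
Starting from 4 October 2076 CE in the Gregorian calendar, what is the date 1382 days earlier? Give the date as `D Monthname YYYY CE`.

Counting 1382 days back from JDN 2479581 reaches JDN 2478199, which is 22 December 2072 CE.

22 December 2072 CE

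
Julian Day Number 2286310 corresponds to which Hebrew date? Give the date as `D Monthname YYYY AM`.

13 Av 5307 AM

The proleptic Gregorian equivalent of JDN 2286310 is 9 August 1547.
In the Hebrew calendar that day is 13 Av 5307 AM.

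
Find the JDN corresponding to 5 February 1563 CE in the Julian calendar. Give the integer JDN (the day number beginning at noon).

2291979

In the proleptic Gregorian calendar the same day is 15 February 1563.
JDN 2400001 is 17 November 1858 CE (Gregorian), MJD 0; the target day is −108022 days from there, so JDN = 2291979.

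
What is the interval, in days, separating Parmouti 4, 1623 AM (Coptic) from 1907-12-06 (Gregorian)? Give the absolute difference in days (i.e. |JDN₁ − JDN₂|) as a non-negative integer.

238

JDN of the first date = 2417678.
JDN of the second date = 2417916.
|2417916 − 2417678| = 238.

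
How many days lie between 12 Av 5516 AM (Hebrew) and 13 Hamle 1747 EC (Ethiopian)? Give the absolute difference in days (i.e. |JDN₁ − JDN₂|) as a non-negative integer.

First date → JDN 2362646; second date → JDN 2362259.
The interval is |2362646 − 2362259| = 387 days.

387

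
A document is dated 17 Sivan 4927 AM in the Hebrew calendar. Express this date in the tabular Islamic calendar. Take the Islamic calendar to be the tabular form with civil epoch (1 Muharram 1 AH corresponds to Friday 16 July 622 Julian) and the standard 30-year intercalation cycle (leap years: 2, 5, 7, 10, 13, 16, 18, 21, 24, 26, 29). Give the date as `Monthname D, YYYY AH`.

Sha'ban 15, 562 AH

Both dates share Julian Day Number 2147461; in the tabular Islamic calendar that is 15 Sha'ban 562 AH.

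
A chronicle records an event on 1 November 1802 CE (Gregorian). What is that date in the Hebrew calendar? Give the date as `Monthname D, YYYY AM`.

Both dates share Julian Day Number 2379531; in the Hebrew calendar that is 6 Cheshvan 5563 AM.

Cheshvan 6, 5563 AM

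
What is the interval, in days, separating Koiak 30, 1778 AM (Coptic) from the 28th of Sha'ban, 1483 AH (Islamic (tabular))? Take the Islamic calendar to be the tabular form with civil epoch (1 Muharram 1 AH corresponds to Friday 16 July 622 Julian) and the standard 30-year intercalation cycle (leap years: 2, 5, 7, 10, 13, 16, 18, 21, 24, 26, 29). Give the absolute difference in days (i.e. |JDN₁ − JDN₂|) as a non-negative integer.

353

JDN of the first date = 2474198.
JDN of the second date = 2473845.
|2473845 − 2474198| = 353.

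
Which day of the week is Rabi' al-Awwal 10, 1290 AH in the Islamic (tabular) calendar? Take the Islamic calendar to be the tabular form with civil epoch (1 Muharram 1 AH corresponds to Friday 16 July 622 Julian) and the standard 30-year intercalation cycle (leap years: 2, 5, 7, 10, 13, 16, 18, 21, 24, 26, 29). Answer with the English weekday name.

Thursday

This is JDN 2405287 (8 May 1873 Gregorian).
2405287 ≡ 3 (mod 7); counting from Monday = 0 gives Thursday.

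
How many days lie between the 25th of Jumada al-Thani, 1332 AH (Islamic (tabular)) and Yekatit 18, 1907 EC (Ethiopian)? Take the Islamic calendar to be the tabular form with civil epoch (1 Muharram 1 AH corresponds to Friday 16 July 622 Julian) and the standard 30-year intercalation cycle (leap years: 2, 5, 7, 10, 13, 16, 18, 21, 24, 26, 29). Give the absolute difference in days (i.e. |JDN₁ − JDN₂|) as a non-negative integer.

JDN of the first date = 2420274.
JDN of the second date = 2420554.
|2420554 − 2420274| = 280.

280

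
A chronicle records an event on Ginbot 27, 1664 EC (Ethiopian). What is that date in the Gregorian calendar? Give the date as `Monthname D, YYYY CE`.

June 1, 1672 CE

Both dates share Julian Day Number 2331898; in the Gregorian calendar that is 1 June 1672 CE.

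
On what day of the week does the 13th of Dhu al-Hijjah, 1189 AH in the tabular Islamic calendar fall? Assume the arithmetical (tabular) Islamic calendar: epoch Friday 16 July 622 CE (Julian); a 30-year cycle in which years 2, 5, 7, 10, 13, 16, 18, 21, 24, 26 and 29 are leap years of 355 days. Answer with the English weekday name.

Sunday

In the Gregorian calendar this is 4 February 1776 (JDN 2369765).
2369765 ≡ 6 (mod 7); counting from Monday = 0 gives Sunday.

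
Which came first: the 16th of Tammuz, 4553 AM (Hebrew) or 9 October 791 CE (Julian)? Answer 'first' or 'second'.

Converting both to JDN: 2010883 vs 2010252; the smaller is the second.

second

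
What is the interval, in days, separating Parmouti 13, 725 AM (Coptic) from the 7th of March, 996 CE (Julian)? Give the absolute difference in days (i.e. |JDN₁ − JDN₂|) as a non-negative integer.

4780

First date → JDN 2089693; second date → JDN 2084913.
The interval is |2089693 − 2084913| = 4780 days.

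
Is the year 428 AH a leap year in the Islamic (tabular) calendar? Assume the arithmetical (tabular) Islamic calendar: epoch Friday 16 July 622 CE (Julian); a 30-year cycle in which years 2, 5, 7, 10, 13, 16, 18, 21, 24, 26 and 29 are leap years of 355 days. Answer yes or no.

no

Year 428 AH is year 8 of its 30-year cycle; leap positions are 2, 5, 7, 10, 13, 16, 18, 21, 24, 26, 29, so it is a common year (354 days).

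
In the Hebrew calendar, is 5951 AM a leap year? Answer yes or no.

Hebrew year 5951 is year 4 of its 19-year Metonic cycle; leap years are at positions 3, 6, 8, 11, 14, 17, 19, so it is a common year (12 months).

no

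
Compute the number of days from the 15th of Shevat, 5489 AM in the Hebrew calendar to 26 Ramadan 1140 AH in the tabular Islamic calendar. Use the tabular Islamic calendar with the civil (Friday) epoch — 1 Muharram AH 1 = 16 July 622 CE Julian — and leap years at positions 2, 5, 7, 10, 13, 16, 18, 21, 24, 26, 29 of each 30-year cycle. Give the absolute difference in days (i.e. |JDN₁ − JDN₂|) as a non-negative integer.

254

JDN of the first date = 2352579.
JDN of the second date = 2352325.
|2352325 − 2352579| = 254.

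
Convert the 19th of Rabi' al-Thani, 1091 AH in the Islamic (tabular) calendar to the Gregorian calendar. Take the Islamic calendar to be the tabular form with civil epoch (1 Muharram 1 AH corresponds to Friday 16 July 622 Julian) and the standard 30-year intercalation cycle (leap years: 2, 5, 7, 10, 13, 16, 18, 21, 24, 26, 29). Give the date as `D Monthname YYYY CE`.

Julian Day Number of the source date = 2334807.
Converting JDN 2334807 to the Gregorian calendar gives 19 May 1680 CE.

19 May 1680 CE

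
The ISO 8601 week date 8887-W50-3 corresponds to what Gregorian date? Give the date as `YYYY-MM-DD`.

ISO week 1 of 8887 is the week containing the first Thursday of 8887.
Week 50, day 3 (Wednesday) lands on 8887-12-10.

8887-12-10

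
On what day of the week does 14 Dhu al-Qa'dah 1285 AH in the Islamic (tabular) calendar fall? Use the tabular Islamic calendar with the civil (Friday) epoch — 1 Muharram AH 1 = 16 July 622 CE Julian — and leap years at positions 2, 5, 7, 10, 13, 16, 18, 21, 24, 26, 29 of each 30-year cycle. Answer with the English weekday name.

Friday

This is JDN 2403755 (26 February 1869 Gregorian).
JDN 2403755 mod 7 = 4, and JDN 0 was a Monday, so this is a Friday.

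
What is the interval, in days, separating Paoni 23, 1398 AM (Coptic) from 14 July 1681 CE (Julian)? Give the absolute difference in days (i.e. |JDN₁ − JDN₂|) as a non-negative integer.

338

JDN of the first date = 2335576.
JDN of the second date = 2335238.
|2335238 − 2335576| = 338.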